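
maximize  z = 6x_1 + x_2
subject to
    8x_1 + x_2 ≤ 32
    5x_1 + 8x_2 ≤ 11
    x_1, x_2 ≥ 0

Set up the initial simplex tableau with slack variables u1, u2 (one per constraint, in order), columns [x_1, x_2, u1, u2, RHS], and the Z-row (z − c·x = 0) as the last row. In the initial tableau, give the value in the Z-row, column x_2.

The Z-row carries the negated objective coefficients: the x_2 entry is -1.

-1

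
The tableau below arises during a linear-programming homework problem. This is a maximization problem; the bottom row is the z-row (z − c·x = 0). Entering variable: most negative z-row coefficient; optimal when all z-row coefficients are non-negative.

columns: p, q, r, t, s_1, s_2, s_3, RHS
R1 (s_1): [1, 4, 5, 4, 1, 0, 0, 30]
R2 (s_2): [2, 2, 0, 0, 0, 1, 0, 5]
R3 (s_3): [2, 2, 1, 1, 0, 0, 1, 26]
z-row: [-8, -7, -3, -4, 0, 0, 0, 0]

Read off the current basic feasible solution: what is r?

0

r is not in the basis, so in the current basic feasible solution r = 0.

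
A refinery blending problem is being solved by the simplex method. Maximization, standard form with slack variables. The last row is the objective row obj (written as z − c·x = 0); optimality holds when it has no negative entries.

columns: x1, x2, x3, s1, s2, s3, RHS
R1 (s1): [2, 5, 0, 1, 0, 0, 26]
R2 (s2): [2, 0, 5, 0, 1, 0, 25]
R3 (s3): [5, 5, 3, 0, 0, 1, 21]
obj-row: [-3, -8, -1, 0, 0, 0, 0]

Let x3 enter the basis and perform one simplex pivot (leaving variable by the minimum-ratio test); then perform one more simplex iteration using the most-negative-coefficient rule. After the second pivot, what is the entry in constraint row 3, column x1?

Ratio test on column x3 — row 1: entry 0 ≤ 0; row 2: 25/5 = 5; row 3: 21/3 = 7. Minimum is 5 at row 2 (s2 leaves); pivot element 5.
Divide row 2 by 5; eliminate column x3 from the other rows.
Second iteration: most negative obj-row entry is -8 in column x2, so x2 enters.
Ratio test on column x2 — row 1: 26/5 = 26/5; row 2: entry 0 ≤ 0; row 3: 6/5 = 6/5. Minimum is 6/5 at row 3 (s3 leaves); pivot element 5.
Divide row 3 by 5; eliminate column x2 from the other rows.
After both pivots, the entry at constraint row 3, column x1 is 19/25.

19/25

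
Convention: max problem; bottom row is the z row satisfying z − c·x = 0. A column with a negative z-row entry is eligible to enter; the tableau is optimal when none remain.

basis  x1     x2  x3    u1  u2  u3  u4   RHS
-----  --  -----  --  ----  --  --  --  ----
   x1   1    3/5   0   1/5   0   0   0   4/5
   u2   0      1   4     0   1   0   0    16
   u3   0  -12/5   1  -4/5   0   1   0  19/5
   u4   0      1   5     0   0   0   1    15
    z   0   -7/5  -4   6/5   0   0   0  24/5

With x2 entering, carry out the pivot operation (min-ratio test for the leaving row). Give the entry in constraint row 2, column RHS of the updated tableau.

44/3

Ratio test on column x2 — row 1: (4/5)/(3/5) = 4/3; row 2: 16/1 = 16; row 3: entry -12/5 ≤ 0; row 4: 15/1 = 15. Minimum is 4/3 at row 1 (x1 leaves); pivot element 3/5.
Divide row 1 by 3/5; eliminate column x2 from the other rows.
Row 2 update in column RHS: 16 − 1·(4/3) = 44/3.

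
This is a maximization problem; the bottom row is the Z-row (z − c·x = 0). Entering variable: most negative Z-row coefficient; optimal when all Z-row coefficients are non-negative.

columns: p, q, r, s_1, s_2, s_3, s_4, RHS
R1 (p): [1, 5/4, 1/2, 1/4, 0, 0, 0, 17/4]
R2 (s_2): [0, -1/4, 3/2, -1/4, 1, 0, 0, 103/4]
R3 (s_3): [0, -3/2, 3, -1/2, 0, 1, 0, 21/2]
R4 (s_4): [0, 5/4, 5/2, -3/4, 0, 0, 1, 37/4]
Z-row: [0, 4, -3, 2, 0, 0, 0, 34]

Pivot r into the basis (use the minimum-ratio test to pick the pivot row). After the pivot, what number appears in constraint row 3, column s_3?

Ratio test on column r — row 1: (17/4)/(1/2) = 17/2; row 2: (103/4)/(3/2) = 103/6; row 3: (21/2)/3 = 7/2; row 4: (37/4)/(5/2) = 37/10. Minimum is 7/2 at row 3 (s_3 leaves); pivot element 3.
Divide row 3 by 3; eliminate column r from the other rows.
In the new row 3, the s_3 entry is the old entry divided by the pivot: 1/3 = 1/3.

1/3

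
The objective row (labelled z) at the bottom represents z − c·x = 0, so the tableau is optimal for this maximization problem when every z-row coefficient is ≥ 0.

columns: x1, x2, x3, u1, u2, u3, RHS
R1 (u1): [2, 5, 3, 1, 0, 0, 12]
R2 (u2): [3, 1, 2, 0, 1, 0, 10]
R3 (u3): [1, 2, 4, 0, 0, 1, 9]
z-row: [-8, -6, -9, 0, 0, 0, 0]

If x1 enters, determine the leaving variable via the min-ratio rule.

Column x1 entries and ratios — u1: 12/2 = 6; u2: 10/3 = 10/3; u3: 9/1 = 9.
Smallest ratio is 10/3 in the row of u2, so u2 leaves.

u2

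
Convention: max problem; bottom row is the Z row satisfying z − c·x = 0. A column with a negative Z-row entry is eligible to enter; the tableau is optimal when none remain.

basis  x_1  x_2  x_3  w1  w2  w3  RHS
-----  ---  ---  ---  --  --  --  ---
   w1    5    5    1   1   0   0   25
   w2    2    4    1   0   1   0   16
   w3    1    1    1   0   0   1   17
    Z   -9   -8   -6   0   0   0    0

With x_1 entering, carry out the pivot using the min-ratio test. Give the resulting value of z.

Ratio test on column x_1 — row 1: 25/5 = 5; row 2: 16/2 = 8; row 3: 17/1 = 17. Minimum is 5 at row 1 (w1 leaves); pivot element 5.
Pivot on row 1; the Z-row RHS becomes 0 − (-9)·5 = 45.

45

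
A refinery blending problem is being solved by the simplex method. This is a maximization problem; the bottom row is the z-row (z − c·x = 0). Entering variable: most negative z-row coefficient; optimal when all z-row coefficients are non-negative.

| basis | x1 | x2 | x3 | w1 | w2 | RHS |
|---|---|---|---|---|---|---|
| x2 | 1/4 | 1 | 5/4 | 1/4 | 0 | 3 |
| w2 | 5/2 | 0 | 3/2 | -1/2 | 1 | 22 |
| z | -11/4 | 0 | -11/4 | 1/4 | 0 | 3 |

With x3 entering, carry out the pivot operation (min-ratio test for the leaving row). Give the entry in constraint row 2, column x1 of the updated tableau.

Ratio test on column x3 — row 1: 3/(5/4) = 12/5; row 2: 22/(3/2) = 44/3. Minimum is 12/5 at row 1 (x2 leaves); pivot element 5/4.
Divide row 1 by 5/4; eliminate column x3 from the other rows.
Row 2 update in column x1: 5/2 − (3/2)·(1/5) = 11/5.

11/5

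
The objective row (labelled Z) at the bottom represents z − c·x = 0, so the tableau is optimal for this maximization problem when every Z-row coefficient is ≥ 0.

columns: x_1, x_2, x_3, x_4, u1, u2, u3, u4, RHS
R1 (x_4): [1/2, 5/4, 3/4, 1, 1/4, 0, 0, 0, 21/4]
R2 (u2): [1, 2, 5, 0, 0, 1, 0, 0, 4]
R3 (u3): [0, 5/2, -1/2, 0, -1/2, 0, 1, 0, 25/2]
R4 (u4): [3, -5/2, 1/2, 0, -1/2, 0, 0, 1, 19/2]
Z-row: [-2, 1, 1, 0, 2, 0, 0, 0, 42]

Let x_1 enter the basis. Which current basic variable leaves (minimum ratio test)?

Column x_1 entries and ratios — x_4: (21/4)/(1/2) = 21/2; u2: 4/1 = 4; u3: 0 ≤ 0, skip; u4: (19/2)/3 = 19/6.
Smallest ratio is 19/6 in the row of u4, so u4 leaves.

u4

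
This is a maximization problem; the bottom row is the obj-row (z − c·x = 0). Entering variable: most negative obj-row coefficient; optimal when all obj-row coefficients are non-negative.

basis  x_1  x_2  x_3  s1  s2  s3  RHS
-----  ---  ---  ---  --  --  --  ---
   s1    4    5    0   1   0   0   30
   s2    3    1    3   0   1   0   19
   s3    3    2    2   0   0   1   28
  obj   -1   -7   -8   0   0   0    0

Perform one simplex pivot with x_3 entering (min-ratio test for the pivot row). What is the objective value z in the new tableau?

Ratio test on column x_3 — row 1: entry 0 ≤ 0; row 2: 19/3 = 19/3; row 3: 28/2 = 14. Minimum is 19/3 at row 2 (s2 leaves); pivot element 3.
Pivot on row 2; the obj-row RHS becomes 0 − (-8)·(19/3) = 152/3.

152/3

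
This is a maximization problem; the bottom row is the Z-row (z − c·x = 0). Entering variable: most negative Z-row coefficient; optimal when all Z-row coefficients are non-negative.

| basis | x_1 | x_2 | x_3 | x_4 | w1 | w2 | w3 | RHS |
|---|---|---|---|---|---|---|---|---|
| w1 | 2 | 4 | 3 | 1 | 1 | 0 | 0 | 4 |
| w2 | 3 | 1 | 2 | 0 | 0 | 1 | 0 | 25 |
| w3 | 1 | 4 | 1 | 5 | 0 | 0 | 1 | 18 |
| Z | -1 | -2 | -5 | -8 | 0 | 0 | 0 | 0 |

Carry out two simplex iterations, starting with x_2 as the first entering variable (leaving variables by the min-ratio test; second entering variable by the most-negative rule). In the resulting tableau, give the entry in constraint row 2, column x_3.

Ratio test on column x_2 — row 1: 4/4 = 1; row 2: 25/1 = 25; row 3: 18/4 = 9/2. Minimum is 1 at row 1 (w1 leaves); pivot element 4.
Divide row 1 by 4; eliminate column x_2 from the other rows.
Second iteration: most negative Z-row entry is -15/2 in column x_4, so x_4 enters.
Ratio test on column x_4 — row 1: 1/(1/4) = 4; row 2: entry -1/4 ≤ 0; row 3: 14/4 = 7/2. Minimum is 7/2 at row 3 (w3 leaves); pivot element 4.
Divide row 3 by 4; eliminate column x_4 from the other rows.
After both pivots, the entry at constraint row 2, column x_3 is 9/8.

9/8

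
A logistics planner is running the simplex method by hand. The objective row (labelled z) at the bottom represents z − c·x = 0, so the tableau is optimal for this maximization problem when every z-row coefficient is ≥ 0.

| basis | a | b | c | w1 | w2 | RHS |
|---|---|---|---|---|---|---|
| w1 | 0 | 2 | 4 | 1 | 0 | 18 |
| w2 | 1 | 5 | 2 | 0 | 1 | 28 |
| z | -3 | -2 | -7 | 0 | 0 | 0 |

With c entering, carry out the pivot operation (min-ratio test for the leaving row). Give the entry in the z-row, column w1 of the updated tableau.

7/4

Ratio test on column c — row 1: 18/4 = 9/2; row 2: 28/2 = 14. Minimum is 9/2 at row 1 (w1 leaves); pivot element 4.
Divide row 1 by 4; eliminate column c from the other rows.
z-row update in column w1: 0 − (-7)·(1/4) = 7/4.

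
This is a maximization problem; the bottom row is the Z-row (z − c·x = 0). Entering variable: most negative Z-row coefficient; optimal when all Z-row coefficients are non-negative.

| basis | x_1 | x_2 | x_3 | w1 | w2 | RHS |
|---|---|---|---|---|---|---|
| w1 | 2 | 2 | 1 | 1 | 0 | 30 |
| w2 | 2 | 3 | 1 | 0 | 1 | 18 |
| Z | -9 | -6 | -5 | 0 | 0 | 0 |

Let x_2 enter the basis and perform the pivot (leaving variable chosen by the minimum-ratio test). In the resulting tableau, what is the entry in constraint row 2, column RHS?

6

Ratio test on column x_2 — row 1: 30/2 = 15; row 2: 18/3 = 6. Minimum is 6 at row 2 (w2 leaves); pivot element 3.
Divide row 2 by 3; eliminate column x_2 from the other rows.
In the new row 2, the RHS entry is the old entry divided by the pivot: 18/3 = 6.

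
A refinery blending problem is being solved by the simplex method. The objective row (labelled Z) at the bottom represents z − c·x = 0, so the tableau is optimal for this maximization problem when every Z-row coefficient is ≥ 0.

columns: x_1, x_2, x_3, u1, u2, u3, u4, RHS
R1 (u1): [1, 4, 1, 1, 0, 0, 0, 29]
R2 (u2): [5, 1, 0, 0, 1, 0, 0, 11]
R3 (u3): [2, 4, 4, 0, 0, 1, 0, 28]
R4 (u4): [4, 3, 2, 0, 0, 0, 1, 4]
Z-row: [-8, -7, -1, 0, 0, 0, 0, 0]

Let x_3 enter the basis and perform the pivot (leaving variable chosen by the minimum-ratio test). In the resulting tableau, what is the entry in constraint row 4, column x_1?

2

Ratio test on column x_3 — row 1: 29/1 = 29; row 2: entry 0 ≤ 0; row 3: 28/4 = 7; row 4: 4/2 = 2. Minimum is 2 at row 4 (u4 leaves); pivot element 2.
Divide row 4 by 2; eliminate column x_3 from the other rows.
In the new row 4, the x_1 entry is the old entry divided by the pivot: 4/2 = 2.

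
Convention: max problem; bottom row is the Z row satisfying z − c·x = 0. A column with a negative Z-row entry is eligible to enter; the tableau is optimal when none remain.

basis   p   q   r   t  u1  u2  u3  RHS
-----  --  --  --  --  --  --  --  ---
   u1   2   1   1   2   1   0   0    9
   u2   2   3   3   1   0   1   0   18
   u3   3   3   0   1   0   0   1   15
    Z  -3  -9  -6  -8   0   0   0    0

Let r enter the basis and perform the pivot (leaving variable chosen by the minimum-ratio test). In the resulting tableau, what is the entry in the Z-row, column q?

Ratio test on column r — row 1: 9/1 = 9; row 2: 18/3 = 6; row 3: entry 0 ≤ 0. Minimum is 6 at row 2 (u2 leaves); pivot element 3.
Divide row 2 by 3; eliminate column r from the other rows.
Z-row update in column q: -9 − (-6)·1 = -3.

-3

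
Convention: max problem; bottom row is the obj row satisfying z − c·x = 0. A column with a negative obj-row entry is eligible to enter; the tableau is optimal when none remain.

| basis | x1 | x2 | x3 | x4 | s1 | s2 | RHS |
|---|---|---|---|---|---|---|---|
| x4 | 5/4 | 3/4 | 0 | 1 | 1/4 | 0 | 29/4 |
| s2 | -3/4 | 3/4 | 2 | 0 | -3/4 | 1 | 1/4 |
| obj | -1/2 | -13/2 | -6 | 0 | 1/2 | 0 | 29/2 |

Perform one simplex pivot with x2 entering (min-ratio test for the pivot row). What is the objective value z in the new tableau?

50/3

Ratio test on column x2 — row 1: (29/4)/(3/4) = 29/3; row 2: (1/4)/(3/4) = 1/3. Minimum is 1/3 at row 2 (s2 leaves); pivot element 3/4.
Pivot on row 2; the obj-row RHS becomes 29/2 − (-13/2)·(1/3) = 50/3.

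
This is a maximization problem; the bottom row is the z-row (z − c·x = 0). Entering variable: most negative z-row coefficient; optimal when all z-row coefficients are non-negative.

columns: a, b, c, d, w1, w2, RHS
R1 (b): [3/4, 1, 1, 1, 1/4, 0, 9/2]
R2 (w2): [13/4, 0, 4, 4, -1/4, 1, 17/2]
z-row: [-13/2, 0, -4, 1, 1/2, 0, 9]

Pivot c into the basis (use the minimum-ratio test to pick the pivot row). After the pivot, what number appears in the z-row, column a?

-13/4

Ratio test on column c — row 1: (9/2)/1 = 9/2; row 2: (17/2)/4 = 17/8. Minimum is 17/8 at row 2 (w2 leaves); pivot element 4.
Divide row 2 by 4; eliminate column c from the other rows.
z-row update in column a: -13/2 − (-4)·(13/16) = -13/4.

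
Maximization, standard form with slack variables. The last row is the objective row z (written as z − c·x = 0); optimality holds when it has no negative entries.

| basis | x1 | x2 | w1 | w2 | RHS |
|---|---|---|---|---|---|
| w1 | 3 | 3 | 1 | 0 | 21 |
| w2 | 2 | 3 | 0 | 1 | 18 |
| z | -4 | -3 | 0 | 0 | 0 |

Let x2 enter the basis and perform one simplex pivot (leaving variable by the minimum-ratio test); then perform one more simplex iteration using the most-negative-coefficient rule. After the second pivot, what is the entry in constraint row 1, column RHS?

Ratio test on column x2 — row 1: 21/3 = 7; row 2: 18/3 = 6. Minimum is 6 at row 2 (w2 leaves); pivot element 3.
Divide row 2 by 3; eliminate column x2 from the other rows.
Second iteration: most negative z-row entry is -2 in column x1, so x1 enters.
Ratio test on column x1 — row 1: 3/1 = 3; row 2: 6/(2/3) = 9. Minimum is 3 at row 1 (w1 leaves); pivot element 1.
Divide row 1 by 1; eliminate column x1 from the other rows.
After both pivots, the entry at constraint row 1, column RHS is 3.

3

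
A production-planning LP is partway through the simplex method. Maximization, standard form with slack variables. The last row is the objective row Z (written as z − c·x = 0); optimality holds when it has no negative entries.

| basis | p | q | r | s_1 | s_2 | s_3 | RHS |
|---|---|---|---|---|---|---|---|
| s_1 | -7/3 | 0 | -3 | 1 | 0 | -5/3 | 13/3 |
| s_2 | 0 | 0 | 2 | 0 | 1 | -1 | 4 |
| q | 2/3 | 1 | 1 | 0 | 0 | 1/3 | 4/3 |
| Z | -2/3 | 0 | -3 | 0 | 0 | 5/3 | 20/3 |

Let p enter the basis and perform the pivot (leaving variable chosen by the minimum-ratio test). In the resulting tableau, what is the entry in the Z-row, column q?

1

Ratio test on column p — row 1: entry -7/3 ≤ 0; row 2: entry 0 ≤ 0; row 3: (4/3)/(2/3) = 2. Minimum is 2 at row 3 (q leaves); pivot element 2/3.
Divide row 3 by 2/3; eliminate column p from the other rows.
Z-row update in column q: 0 − (-2/3)·(3/2) = 1.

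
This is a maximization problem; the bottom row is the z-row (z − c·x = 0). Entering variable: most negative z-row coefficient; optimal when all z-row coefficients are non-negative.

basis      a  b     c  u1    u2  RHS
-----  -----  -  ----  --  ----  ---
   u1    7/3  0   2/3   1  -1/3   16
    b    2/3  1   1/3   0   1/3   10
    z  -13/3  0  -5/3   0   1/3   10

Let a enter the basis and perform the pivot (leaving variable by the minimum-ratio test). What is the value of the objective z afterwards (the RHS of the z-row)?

Ratio test on column a — row 1: 16/(7/3) = 48/7; row 2: 10/(2/3) = 15. Minimum is 48/7 at row 1 (u1 leaves); pivot element 7/3.
Pivot on row 1; the z-row RHS becomes 10 − (-13/3)·(48/7) = 278/7.

278/7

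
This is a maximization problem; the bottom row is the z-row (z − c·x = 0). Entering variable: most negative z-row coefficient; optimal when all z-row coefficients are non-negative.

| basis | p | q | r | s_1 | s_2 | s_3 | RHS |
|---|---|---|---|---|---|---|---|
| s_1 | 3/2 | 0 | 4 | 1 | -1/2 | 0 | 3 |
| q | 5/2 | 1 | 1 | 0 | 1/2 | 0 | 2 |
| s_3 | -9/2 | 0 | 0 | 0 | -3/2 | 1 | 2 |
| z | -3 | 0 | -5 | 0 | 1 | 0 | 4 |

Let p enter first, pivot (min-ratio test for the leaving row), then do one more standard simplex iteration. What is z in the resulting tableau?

143/17

Ratio test on column p — row 1: 3/(3/2) = 2; row 2: 2/(5/2) = 4/5; row 3: entry -9/2 ≤ 0. Minimum is 4/5 at row 2 (q leaves); pivot element 5/2.
Pivot on row 2; the z-row RHS becomes 4 − (-3)·(4/5) = 32/5.
Next entering variable (most negative z-row entry -19/5): r.
Ratio test on column r — row 1: (9/5)/(17/5) = 9/17; row 2: (4/5)/(2/5) = 2; row 3: (28/5)/(9/5) = 28/9. Minimum is 9/17 at row 1 (s_1 leaves); pivot element 17/5.
After the second pivot the z-row RHS is 32/5 − (-19/5)·(9/17) = 143/17.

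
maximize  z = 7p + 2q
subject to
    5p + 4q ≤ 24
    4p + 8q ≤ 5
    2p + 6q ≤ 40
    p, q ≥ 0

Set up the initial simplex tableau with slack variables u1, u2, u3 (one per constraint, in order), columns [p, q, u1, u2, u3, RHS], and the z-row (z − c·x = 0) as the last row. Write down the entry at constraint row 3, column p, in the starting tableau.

Constraint 3 has coefficient 2 on p.

2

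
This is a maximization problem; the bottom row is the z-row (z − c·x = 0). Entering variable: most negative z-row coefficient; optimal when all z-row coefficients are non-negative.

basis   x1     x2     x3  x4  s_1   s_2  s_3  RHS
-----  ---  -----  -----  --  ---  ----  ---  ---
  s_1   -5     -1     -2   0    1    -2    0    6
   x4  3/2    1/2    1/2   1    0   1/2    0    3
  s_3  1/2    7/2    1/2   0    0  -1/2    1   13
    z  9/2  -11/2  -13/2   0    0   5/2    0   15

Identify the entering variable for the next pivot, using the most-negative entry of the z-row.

Negative z-row entries: x2: -11/2, x3: -13/2.
The most negative is -13/2 in column x3, so x3 enters.

x3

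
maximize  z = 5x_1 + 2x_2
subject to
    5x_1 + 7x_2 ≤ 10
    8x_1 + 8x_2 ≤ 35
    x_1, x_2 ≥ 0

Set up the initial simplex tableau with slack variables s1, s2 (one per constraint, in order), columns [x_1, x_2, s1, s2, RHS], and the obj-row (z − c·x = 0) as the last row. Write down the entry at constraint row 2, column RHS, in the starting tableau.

The RHS of constraint 2 is b_2 = 35.

35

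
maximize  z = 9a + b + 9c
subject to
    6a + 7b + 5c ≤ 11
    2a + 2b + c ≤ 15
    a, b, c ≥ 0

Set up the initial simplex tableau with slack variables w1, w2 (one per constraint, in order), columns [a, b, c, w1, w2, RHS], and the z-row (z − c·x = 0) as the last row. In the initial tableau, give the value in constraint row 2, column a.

Constraint 2 has coefficient 2 on a.

2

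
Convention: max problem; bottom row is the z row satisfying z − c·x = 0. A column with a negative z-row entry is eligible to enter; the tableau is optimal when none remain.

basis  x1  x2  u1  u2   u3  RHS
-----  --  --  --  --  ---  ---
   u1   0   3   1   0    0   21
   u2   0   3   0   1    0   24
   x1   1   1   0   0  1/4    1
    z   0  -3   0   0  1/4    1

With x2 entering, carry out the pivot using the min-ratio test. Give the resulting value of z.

4

Ratio test on column x2 — row 1: 21/3 = 7; row 2: 24/3 = 8; row 3: 1/1 = 1. Minimum is 1 at row 3 (x1 leaves); pivot element 1.
Pivot on row 3; the z-row RHS becomes 1 − (-3)·1 = 4.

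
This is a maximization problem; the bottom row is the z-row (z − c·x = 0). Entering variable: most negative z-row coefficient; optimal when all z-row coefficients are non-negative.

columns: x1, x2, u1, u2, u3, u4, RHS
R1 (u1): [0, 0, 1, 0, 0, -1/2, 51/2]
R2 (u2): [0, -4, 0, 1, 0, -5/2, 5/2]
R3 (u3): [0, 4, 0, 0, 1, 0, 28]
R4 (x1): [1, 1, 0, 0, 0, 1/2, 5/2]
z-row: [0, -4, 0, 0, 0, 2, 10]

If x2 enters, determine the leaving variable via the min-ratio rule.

x1

Column x2 entries and ratios — u1: 0 ≤ 0, skip; u2: -4 ≤ 0, skip; u3: 28/4 = 7; x1: (5/2)/1 = 5/2.
Smallest ratio is 5/2 in the row of x1, so x1 leaves.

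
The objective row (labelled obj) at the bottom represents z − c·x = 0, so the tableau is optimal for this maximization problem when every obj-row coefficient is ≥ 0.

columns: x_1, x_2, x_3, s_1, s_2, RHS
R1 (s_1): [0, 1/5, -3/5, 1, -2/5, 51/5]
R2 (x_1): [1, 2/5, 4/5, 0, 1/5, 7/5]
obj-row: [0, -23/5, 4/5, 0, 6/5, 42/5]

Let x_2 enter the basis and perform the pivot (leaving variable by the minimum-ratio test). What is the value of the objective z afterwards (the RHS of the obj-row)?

Ratio test on column x_2 — row 1: (51/5)/(1/5) = 51; row 2: (7/5)/(2/5) = 7/2. Minimum is 7/2 at row 2 (x_1 leaves); pivot element 2/5.
Pivot on row 2; the obj-row RHS becomes 42/5 − (-23/5)·(7/2) = 49/2.

49/2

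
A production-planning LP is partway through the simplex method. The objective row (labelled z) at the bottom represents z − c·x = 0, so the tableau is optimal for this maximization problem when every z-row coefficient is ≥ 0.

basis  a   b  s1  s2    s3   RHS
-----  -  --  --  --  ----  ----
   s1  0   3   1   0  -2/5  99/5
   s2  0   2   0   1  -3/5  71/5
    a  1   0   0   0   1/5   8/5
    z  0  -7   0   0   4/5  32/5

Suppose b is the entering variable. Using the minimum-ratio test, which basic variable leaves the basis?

s1

Column b entries and ratios — s1: (99/5)/3 = 33/5; s2: (71/5)/2 = 71/10; a: 0 ≤ 0, skip.
Smallest ratio is 33/5 in the row of s1, so s1 leaves.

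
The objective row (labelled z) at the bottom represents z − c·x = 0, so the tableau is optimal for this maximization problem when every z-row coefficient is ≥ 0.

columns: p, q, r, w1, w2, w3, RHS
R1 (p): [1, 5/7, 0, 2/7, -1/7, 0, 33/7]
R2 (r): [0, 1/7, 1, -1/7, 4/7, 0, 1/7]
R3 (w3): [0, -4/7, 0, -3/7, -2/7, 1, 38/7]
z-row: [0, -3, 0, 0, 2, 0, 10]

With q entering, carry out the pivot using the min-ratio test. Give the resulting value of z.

13

Ratio test on column q — row 1: (33/7)/(5/7) = 33/5; row 2: (1/7)/(1/7) = 1; row 3: entry -4/7 ≤ 0. Minimum is 1 at row 2 (r leaves); pivot element 1/7.
Pivot on row 2; the z-row RHS becomes 10 − (-3)·1 = 13.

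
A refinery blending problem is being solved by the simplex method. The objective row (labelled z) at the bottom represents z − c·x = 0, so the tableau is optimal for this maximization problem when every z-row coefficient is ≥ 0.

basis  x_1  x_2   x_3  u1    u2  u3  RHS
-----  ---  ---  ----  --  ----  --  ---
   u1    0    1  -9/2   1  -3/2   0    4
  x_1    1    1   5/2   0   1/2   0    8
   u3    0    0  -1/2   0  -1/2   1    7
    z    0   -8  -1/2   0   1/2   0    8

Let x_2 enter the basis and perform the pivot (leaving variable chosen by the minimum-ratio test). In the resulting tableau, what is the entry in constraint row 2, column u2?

Ratio test on column x_2 — row 1: 4/1 = 4; row 2: 8/1 = 8; row 3: entry 0 ≤ 0. Minimum is 4 at row 1 (u1 leaves); pivot element 1.
Divide row 1 by 1; eliminate column x_2 from the other rows.
Row 2 update in column u2: 1/2 − 1·(-3/2) = 2.

2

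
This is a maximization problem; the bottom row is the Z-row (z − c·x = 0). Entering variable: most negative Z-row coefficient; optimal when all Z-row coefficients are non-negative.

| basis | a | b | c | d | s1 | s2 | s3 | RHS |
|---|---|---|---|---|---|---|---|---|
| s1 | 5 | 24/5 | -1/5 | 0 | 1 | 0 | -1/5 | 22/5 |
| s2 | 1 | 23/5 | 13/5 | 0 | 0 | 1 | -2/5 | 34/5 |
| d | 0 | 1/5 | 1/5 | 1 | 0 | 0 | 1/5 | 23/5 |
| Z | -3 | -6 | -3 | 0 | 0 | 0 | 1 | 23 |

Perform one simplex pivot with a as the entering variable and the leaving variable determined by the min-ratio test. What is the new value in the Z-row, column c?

-78/25

Ratio test on column a — row 1: (22/5)/5 = 22/25; row 2: (34/5)/1 = 34/5; row 3: entry 0 ≤ 0. Minimum is 22/25 at row 1 (s1 leaves); pivot element 5.
Divide row 1 by 5; eliminate column a from the other rows.
Z-row update in column c: -3 − (-3)·(-1/25) = -78/25.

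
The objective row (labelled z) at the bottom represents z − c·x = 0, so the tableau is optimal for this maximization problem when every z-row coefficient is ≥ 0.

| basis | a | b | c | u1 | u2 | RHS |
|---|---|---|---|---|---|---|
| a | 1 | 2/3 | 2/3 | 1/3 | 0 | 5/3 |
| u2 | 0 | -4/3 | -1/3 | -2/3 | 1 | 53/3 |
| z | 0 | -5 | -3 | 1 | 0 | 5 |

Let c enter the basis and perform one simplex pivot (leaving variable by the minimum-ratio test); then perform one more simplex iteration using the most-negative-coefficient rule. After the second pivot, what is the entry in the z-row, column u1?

7/2

Ratio test on column c — row 1: (5/3)/(2/3) = 5/2; row 2: entry -1/3 ≤ 0. Minimum is 5/2 at row 1 (a leaves); pivot element 2/3.
Divide row 1 by 2/3; eliminate column c from the other rows.
Second iteration: most negative z-row entry is -2 in column b, so b enters.
Ratio test on column b — row 1: (5/2)/1 = 5/2; row 2: entry -1 ≤ 0. Minimum is 5/2 at row 1 (c leaves); pivot element 1.
Divide row 1 by 1; eliminate column b from the other rows.
After both pivots, the entry at the z-row, column u1 is 7/2.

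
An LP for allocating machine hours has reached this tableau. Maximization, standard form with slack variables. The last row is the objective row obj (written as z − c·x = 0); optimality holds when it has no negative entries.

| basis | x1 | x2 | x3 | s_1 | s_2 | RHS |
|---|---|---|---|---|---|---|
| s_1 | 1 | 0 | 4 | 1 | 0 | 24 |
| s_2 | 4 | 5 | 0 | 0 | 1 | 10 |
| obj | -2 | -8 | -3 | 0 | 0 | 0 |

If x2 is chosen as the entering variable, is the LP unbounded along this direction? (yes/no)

no

Column x2 has positive entries in row(s) 2, so the ratio test bounds it — not unbounded.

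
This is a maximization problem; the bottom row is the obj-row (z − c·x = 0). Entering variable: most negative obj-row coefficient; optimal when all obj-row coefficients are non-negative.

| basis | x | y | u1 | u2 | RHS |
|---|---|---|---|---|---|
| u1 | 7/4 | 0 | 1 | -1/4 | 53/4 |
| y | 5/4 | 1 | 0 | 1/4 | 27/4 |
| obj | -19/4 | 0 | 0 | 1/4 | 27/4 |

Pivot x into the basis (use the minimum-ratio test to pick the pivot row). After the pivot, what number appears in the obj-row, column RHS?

Ratio test on column x — row 1: (53/4)/(7/4) = 53/7; row 2: (27/4)/(5/4) = 27/5. Minimum is 27/5 at row 2 (y leaves); pivot element 5/4.
Divide row 2 by 5/4; eliminate column x from the other rows.
obj-row update in column RHS: 27/4 − (-19/4)·(27/5) = 162/5.

162/5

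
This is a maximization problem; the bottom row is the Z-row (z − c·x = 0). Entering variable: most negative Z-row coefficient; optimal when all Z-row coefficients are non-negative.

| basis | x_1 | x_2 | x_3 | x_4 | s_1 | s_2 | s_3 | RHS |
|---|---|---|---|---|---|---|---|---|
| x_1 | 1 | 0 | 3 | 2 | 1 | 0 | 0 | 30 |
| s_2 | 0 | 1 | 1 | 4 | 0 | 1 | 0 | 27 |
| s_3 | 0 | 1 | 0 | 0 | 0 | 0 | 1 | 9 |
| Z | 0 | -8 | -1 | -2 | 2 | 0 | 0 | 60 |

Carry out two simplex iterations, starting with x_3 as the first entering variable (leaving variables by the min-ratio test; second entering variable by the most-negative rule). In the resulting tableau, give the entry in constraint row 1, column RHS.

10

Ratio test on column x_3 — row 1: 30/3 = 10; row 2: 27/1 = 27; row 3: entry 0 ≤ 0. Minimum is 10 at row 1 (x_1 leaves); pivot element 3.
Divide row 1 by 3; eliminate column x_3 from the other rows.
Second iteration: most negative Z-row entry is -8 in column x_2, so x_2 enters.
Ratio test on column x_2 — row 1: entry 0 ≤ 0; row 2: 17/1 = 17; row 3: 9/1 = 9. Minimum is 9 at row 3 (s_3 leaves); pivot element 1.
Divide row 3 by 1; eliminate column x_2 from the other rows.
After both pivots, the entry at constraint row 1, column RHS is 10.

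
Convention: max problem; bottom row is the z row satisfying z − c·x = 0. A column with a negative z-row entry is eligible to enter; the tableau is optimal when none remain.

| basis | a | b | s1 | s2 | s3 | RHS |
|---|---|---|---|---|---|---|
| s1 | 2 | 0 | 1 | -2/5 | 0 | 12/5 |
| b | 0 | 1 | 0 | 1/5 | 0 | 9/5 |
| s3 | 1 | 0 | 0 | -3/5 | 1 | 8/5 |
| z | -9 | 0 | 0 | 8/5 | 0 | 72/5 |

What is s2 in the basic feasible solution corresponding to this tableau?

s2 is not in the basis, so in the current basic feasible solution s2 = 0.

0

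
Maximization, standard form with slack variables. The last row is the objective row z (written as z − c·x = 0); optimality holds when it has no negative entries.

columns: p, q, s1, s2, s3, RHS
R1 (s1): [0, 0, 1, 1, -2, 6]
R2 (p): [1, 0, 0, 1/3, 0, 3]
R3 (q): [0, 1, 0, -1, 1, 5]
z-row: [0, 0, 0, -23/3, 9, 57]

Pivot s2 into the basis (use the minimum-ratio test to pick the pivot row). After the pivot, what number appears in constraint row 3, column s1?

Ratio test on column s2 — row 1: 6/1 = 6; row 2: 3/(1/3) = 9; row 3: entry -1 ≤ 0. Minimum is 6 at row 1 (s1 leaves); pivot element 1.
Divide row 1 by 1; eliminate column s2 from the other rows.
Row 3 update in column s1: 0 − (-1)·1 = 1.

1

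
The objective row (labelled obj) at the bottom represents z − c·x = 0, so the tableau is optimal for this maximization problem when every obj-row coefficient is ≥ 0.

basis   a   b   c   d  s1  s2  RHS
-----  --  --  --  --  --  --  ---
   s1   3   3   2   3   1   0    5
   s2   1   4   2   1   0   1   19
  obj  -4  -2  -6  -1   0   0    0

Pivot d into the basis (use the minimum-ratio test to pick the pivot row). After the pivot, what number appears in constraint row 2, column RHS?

52/3

Ratio test on column d — row 1: 5/3 = 5/3; row 2: 19/1 = 19. Minimum is 5/3 at row 1 (s1 leaves); pivot element 3.
Divide row 1 by 3; eliminate column d from the other rows.
Row 2 update in column RHS: 19 − 1·(5/3) = 52/3.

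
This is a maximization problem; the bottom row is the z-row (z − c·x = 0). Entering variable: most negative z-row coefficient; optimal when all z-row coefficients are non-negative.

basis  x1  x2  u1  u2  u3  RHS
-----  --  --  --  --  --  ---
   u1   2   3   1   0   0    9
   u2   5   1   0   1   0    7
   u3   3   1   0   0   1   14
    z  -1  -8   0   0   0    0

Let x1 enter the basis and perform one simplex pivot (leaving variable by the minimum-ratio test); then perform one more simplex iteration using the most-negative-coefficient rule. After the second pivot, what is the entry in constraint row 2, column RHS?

12/13

Ratio test on column x1 — row 1: 9/2 = 9/2; row 2: 7/5 = 7/5; row 3: 14/3 = 14/3. Minimum is 7/5 at row 2 (u2 leaves); pivot element 5.
Divide row 2 by 5; eliminate column x1 from the other rows.
Second iteration: most negative z-row entry is -39/5 in column x2, so x2 enters.
Ratio test on column x2 — row 1: (31/5)/(13/5) = 31/13; row 2: (7/5)/(1/5) = 7; row 3: (49/5)/(2/5) = 49/2. Minimum is 31/13 at row 1 (u1 leaves); pivot element 13/5.
Divide row 1 by 13/5; eliminate column x2 from the other rows.
After both pivots, the entry at constraint row 2, column RHS is 12/13.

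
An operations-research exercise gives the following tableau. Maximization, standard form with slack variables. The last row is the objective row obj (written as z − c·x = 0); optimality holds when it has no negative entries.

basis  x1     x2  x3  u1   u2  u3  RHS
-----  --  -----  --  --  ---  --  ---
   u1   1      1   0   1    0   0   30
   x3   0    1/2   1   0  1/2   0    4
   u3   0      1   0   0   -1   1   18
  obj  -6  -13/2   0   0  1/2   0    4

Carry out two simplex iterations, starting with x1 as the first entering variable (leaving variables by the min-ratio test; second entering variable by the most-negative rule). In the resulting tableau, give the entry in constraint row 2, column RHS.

Ratio test on column x1 — row 1: 30/1 = 30; row 2: entry 0 ≤ 0; row 3: entry 0 ≤ 0. Minimum is 30 at row 1 (u1 leaves); pivot element 1.
Divide row 1 by 1; eliminate column x1 from the other rows.
Second iteration: most negative obj-row entry is -1/2 in column x2, so x2 enters.
Ratio test on column x2 — row 1: 30/1 = 30; row 2: 4/(1/2) = 8; row 3: 18/1 = 18. Minimum is 8 at row 2 (x3 leaves); pivot element 1/2.
Divide row 2 by 1/2; eliminate column x2 from the other rows.
After both pivots, the entry at constraint row 2, column RHS is 8.

8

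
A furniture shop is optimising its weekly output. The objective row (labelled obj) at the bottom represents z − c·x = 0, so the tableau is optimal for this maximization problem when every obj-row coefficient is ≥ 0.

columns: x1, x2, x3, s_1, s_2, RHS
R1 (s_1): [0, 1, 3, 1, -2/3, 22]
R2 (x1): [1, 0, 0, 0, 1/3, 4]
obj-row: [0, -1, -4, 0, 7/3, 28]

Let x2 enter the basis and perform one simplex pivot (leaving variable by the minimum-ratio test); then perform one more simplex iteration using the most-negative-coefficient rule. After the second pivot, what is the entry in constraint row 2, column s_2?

Ratio test on column x2 — row 1: 22/1 = 22; row 2: entry 0 ≤ 0. Minimum is 22 at row 1 (s_1 leaves); pivot element 1.
Divide row 1 by 1; eliminate column x2 from the other rows.
Second iteration: most negative obj-row entry is -1 in column x3, so x3 enters.
Ratio test on column x3 — row 1: 22/3 = 22/3; row 2: entry 0 ≤ 0. Minimum is 22/3 at row 1 (x2 leaves); pivot element 3.
Divide row 1 by 3; eliminate column x3 from the other rows.
After both pivots, the entry at constraint row 2, column s_2 is 1/3.

1/3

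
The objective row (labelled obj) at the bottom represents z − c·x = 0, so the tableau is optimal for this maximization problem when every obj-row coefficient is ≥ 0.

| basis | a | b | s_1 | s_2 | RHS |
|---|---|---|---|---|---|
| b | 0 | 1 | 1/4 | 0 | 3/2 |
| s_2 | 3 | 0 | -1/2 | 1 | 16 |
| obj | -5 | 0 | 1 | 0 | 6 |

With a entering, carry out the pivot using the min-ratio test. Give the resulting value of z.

Ratio test on column a — row 1: entry 0 ≤ 0; row 2: 16/3 = 16/3. Minimum is 16/3 at row 2 (s_2 leaves); pivot element 3.
Pivot on row 2; the obj-row RHS becomes 6 − (-5)·(16/3) = 98/3.

98/3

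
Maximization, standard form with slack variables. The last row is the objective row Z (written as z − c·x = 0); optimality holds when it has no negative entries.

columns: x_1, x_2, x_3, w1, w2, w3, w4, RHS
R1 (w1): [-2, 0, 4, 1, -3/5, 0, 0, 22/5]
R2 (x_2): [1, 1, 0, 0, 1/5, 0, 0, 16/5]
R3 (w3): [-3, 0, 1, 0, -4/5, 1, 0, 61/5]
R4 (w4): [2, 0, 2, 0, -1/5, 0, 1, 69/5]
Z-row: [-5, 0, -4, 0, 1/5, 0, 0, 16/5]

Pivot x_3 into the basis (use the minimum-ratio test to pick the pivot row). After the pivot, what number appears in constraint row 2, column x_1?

1

Ratio test on column x_3 — row 1: (22/5)/4 = 11/10; row 2: entry 0 ≤ 0; row 3: (61/5)/1 = 61/5; row 4: (69/5)/2 = 69/10. Minimum is 11/10 at row 1 (w1 leaves); pivot element 4.
Divide row 1 by 4; eliminate column x_3 from the other rows.
Row 2 update in column x_1: 1 − 0·(-1/2) = 1.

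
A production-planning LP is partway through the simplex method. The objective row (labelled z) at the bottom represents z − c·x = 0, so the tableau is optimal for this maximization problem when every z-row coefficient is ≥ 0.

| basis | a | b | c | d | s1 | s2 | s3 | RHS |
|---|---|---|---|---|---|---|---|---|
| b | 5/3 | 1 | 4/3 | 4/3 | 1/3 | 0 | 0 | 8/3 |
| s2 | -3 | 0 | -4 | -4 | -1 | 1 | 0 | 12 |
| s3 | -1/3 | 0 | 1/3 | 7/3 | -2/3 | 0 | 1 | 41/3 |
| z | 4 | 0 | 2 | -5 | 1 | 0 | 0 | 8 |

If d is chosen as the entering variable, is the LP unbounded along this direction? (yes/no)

no

Column d has positive entries in row(s) 1, 3, so the ratio test bounds it — not unbounded.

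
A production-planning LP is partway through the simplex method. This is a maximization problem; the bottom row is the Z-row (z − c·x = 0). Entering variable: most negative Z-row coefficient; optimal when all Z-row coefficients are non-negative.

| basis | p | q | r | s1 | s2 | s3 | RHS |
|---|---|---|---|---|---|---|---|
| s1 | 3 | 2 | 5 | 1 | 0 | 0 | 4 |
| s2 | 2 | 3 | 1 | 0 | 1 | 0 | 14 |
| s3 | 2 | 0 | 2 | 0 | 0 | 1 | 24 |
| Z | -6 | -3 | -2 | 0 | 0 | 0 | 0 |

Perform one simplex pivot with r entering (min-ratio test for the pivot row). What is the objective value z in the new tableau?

Ratio test on column r — row 1: 4/5 = 4/5; row 2: 14/1 = 14; row 3: 24/2 = 12. Minimum is 4/5 at row 1 (s1 leaves); pivot element 5.
Pivot on row 1; the Z-row RHS becomes 0 − (-2)·(4/5) = 8/5.

8/5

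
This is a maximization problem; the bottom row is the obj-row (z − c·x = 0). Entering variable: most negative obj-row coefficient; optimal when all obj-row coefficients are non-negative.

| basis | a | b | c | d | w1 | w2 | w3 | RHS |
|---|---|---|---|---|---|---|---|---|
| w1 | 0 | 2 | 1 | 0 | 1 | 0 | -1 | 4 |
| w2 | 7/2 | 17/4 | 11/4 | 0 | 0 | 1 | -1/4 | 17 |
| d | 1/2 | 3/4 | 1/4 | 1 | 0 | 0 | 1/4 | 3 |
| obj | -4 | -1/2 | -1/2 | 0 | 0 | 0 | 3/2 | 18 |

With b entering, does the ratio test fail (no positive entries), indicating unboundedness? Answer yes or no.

no

Column b has positive entries in row(s) 1, 2, 3, so the ratio test bounds it — not unbounded.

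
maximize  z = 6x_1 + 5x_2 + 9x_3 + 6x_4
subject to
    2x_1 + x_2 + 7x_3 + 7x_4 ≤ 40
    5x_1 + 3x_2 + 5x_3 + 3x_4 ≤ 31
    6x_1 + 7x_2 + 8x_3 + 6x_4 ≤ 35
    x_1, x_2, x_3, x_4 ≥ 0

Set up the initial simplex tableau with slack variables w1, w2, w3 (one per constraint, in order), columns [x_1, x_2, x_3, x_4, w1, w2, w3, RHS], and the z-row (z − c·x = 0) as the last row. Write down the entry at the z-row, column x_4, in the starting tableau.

The z-row carries the negated objective coefficients: the x_4 entry is -6.

-6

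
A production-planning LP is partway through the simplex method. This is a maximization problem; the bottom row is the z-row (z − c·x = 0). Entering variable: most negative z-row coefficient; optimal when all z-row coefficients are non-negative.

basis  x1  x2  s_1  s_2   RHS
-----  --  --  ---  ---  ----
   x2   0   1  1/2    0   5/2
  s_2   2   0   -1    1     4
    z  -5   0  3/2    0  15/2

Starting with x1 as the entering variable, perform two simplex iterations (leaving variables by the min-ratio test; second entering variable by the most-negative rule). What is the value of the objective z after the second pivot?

Ratio test on column x1 — row 1: entry 0 ≤ 0; row 2: 4/2 = 2. Minimum is 2 at row 2 (s_2 leaves); pivot element 2.
Pivot on row 2; the z-row RHS becomes 15/2 − (-5)·2 = 35/2.
Next entering variable (most negative z-row entry -1): s_1.
Ratio test on column s_1 — row 1: (5/2)/(1/2) = 5; row 2: entry -1/2 ≤ 0. Minimum is 5 at row 1 (x2 leaves); pivot element 1/2.
After the second pivot the z-row RHS is 35/2 − (-1)·5 = 45/2.

45/2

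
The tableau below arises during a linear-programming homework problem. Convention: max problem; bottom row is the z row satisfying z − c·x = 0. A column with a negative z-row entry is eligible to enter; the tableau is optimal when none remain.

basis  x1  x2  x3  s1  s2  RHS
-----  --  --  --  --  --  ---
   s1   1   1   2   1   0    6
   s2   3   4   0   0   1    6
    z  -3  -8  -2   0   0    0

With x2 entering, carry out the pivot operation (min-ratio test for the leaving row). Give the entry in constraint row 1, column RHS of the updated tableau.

Ratio test on column x2 — row 1: 6/1 = 6; row 2: 6/4 = 3/2. Minimum is 3/2 at row 2 (s2 leaves); pivot element 4.
Divide row 2 by 4; eliminate column x2 from the other rows.
Row 1 update in column RHS: 6 − 1·(3/2) = 9/2.

9/2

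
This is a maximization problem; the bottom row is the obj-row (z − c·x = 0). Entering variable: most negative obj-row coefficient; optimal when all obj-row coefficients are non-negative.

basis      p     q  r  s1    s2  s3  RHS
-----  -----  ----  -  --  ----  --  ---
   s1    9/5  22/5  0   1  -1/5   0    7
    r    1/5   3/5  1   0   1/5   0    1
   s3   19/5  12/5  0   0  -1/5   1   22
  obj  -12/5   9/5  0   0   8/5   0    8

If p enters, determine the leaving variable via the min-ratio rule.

Column p entries and ratios — s1: 7/(9/5) = 35/9; r: 1/(1/5) = 5; s3: 22/(19/5) = 110/19.
Smallest ratio is 35/9 in the row of s1, so s1 leaves.

s1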